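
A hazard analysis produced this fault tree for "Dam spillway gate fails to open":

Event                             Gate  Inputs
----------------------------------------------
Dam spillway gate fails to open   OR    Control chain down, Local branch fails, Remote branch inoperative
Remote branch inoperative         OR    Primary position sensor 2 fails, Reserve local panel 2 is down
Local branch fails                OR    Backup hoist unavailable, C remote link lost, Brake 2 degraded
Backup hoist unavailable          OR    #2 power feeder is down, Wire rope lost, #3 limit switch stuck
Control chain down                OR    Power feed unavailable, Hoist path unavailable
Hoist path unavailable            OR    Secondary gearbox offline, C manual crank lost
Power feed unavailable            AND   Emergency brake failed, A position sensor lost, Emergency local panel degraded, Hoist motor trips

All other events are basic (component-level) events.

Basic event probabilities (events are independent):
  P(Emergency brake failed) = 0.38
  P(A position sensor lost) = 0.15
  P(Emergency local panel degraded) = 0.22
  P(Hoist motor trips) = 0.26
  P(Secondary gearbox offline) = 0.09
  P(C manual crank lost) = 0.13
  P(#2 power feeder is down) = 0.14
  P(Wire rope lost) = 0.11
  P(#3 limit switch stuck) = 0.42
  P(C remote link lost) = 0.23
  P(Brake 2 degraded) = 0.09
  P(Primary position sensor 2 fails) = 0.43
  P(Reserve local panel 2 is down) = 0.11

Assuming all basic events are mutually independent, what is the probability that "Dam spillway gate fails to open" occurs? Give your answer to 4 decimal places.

P(Power feed unavailable) [AND] = 0.38 × 0.15 × 0.22 × 0.26 = 0.003260
P(Hoist path unavailable) [OR] = 1 − (1−0.09) × (1−0.13) = 0.208300
P(Control chain down) [OR] = 1 − (1−0.003260) × (1−0.208300) = 0.210881
P(Backup hoist unavailable) [OR] = 1 − (1−0.14) × (1−0.11) × (1−0.42) = 0.556068
P(Local branch fails) [OR] = 1 − (1−0.556068) × (1−0.23) × (1−0.09) = 0.688937
P(Remote branch inoperative) [OR] = 1 − (1−0.43) × (1−0.11) = 0.492700
P(Dam spillway gate fails to open) [OR] = 1 − (1−0.210881) × (1−0.688937) × (1−0.492700) = 0.875475
Rounded to 4 decimal places: P(Dam spillway gate fails to open) ≈ 0.8755.

0.8755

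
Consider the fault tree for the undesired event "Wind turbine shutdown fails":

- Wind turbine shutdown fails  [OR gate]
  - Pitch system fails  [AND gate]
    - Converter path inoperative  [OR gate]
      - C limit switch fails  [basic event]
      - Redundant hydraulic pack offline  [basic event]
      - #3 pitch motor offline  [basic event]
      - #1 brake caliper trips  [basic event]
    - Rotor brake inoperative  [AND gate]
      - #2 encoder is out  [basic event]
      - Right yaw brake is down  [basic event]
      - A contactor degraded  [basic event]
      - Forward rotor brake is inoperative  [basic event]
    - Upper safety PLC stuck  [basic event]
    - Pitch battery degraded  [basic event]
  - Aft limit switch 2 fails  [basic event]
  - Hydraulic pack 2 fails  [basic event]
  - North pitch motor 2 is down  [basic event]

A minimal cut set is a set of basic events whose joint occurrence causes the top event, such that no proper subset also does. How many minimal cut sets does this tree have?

Converter path inoperative [OR]: union of children's cut sets → 4 cut set(s).
Rotor brake inoperative [AND]: one cut set from each child combined → 1 × 1 × 1 × 1 = 1 cut set(s).
Pitch system fails [AND]: one cut set from each child combined → 4 × 1 × 1 × 1 = 4 cut set(s).
Wind turbine shutdown fails [OR]: union of children's cut sets → 7 cut set(s).
Minimal cut sets: {#2 encoder is out, A contactor degraded, C limit switch fails, Forward rotor brake is inoperative, Pitch battery degraded, Right yaw brake is down, Upper safety PLC stuck}; {#2 encoder is out, A contactor degraded, Forward rotor brake is inoperative, Pitch battery degraded, Redundant hydraulic pack offline, Right yaw brake is down, Upper safety PLC stuck}; {#2 encoder is out, #3 pitch motor offline, A contactor degraded, Forward rotor brake is inoperative, Pitch battery degraded, Right yaw brake is down, Upper safety PLC stuck}; {#1 brake caliper trips, #2 encoder is out, A contactor degraded, Forward rotor brake is inoperative, Pitch battery degraded, Right yaw brake is down, Upper safety PLC stuck}; {Aft limit switch 2 fails}; {Hydraulic pack 2 fails}; {North pitch motor 2 is down}.

7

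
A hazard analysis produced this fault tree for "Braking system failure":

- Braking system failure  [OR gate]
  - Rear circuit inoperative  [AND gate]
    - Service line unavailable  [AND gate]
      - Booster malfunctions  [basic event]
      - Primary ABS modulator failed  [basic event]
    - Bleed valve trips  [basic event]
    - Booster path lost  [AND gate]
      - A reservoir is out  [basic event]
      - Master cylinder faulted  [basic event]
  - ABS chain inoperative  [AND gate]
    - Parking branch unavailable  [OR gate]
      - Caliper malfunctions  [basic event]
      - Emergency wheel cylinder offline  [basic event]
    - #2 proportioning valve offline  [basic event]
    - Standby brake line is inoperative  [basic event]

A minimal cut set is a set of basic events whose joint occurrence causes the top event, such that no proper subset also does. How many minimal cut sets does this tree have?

3

Service line unavailable [AND]: one cut set from each child combined → 1 × 1 = 1 cut set(s).
Booster path lost [AND]: one cut set from each child combined → 1 × 1 = 1 cut set(s).
Rear circuit inoperative [AND]: one cut set from each child combined → 1 × 1 × 1 = 1 cut set(s).
Parking branch unavailable [OR]: union of children's cut sets → 2 cut set(s).
ABS chain inoperative [AND]: one cut set from each child combined → 2 × 1 × 1 = 2 cut set(s).
Braking system failure [OR]: union of children's cut sets → 3 cut set(s).
Minimal cut sets: {A reservoir is out, Bleed valve trips, Booster malfunctions, Master cylinder faulted, Primary ABS modulator failed}; {#2 proportioning valve offline, Caliper malfunctions, Standby brake line is inoperative}; {#2 proportioning valve offline, Emergency wheel cylinder offline, Standby brake line is inoperative}.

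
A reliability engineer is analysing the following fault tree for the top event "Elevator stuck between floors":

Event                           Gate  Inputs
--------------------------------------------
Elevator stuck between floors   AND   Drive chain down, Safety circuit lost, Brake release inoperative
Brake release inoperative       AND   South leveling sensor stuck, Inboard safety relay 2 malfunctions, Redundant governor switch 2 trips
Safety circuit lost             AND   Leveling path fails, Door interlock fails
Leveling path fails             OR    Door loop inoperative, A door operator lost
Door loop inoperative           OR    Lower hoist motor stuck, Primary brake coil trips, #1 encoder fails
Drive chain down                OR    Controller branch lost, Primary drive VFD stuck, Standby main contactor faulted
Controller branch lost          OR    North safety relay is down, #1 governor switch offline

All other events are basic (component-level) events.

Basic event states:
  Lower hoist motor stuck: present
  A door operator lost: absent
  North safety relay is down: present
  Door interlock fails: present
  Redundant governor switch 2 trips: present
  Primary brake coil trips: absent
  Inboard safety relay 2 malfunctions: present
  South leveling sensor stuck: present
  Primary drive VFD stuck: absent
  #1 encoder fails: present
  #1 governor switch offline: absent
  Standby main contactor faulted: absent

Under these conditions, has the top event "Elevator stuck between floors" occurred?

Controller branch lost [OR]: North safety relay is down=occurs, #1 governor switch offline=not → at least one input occurs → occurs.
Drive chain down [OR]: Controller branch lost=occurs, Primary drive VFD stuck=not, Standby main contactor faulted=not → at least one input occurs → occurs.
Door loop inoperative [OR]: Lower hoist motor stuck=occurs, Primary brake coil trips=not, #1 encoder fails=occurs → at least one input occurs → occurs.
Leveling path fails [OR]: Door loop inoperative=occurs, A door operator lost=not → at least one input occurs → occurs.
Safety circuit lost [AND]: Leveling path fails=occurs, Door interlock fails=occurs → all inputs occur → occurs.
Brake release inoperative [AND]: South leveling sensor stuck=occurs, Inboard safety relay 2 malfunctions=occurs, Redundant governor switch 2 trips=occurs → all inputs occur → occurs.
Elevator stuck between floors [AND]: Drive chain down=occurs, Safety circuit lost=occurs, Brake release inoperative=occurs → all inputs occur → occurs.

Yes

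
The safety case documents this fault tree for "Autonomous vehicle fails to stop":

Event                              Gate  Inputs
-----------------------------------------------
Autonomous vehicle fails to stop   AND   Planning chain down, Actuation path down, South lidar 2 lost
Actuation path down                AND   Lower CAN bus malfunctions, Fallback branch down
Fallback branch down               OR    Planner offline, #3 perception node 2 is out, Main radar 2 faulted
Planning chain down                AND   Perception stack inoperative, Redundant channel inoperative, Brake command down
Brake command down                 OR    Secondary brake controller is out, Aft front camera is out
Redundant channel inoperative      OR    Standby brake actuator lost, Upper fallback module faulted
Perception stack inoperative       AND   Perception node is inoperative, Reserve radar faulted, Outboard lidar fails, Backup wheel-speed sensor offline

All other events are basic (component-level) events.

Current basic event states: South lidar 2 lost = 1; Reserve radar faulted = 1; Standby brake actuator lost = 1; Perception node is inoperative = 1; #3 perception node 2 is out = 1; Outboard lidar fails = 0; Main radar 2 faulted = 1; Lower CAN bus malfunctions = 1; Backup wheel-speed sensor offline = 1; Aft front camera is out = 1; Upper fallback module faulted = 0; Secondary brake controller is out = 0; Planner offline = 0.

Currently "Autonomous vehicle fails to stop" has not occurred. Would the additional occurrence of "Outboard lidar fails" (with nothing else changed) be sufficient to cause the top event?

Yes

Counterfactual: set "Outboard lidar fails" to occurred.
Perception stack inoperative [AND]: Perception node is inoperative=occurs, Reserve radar faulted=occurs, Outboard lidar fails=occurs, Backup wheel-speed sensor offline=occurs → all inputs occur → occurs.
Redundant channel inoperative [OR]: Standby brake actuator lost=occurs, Upper fallback module faulted=not → at least one input occurs → occurs.
Brake command down [OR]: Secondary brake controller is out=not, Aft front camera is out=occurs → at least one input occurs → occurs.
Planning chain down [AND]: Perception stack inoperative=occurs, Redundant channel inoperative=occurs, Brake command down=occurs → all inputs occur → occurs.
Fallback branch down [OR]: Planner offline=not, #3 perception node 2 is out=occurs, Main radar 2 faulted=occurs → at least one input occurs → occurs.
Actuation path down [AND]: Lower CAN bus malfunctions=occurs, Fallback branch down=occurs → all inputs occur → occurs.
Autonomous vehicle fails to stop [AND]: Planning chain down=occurs, Actuation path down=occurs, South lidar 2 lost=occurs → all inputs occur → occurs.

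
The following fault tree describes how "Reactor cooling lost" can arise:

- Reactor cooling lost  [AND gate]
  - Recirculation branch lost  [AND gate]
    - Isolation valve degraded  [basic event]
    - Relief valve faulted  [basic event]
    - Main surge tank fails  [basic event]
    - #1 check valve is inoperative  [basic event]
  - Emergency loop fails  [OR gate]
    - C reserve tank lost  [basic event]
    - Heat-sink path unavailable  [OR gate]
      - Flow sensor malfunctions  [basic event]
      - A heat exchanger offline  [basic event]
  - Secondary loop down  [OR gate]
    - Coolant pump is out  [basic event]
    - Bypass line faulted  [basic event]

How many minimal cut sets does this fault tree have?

Recirculation branch lost [AND]: one cut set from each child combined → 1 × 1 × 1 × 1 = 1 cut set(s).
Heat-sink path unavailable [OR]: union of children's cut sets → 2 cut set(s).
Emergency loop fails [OR]: union of children's cut sets → 3 cut set(s).
Secondary loop down [OR]: union of children's cut sets → 2 cut set(s).
Reactor cooling lost [AND]: one cut set from each child combined → 1 × 3 × 2 = 6 cut set(s).
Minimal cut sets: {#1 check valve is inoperative, C reserve tank lost, Coolant pump is out, Isolation valve degraded, Main surge tank fails, Relief valve faulted}; {#1 check valve is inoperative, Bypass line faulted, C reserve tank lost, Isolation valve degraded, Main surge tank fails, Relief valve faulted}; {#1 check valve is inoperative, Coolant pump is out, Flow sensor malfunctions, Isolation valve degraded, Main surge tank fails, Relief valve faulted}; {#1 check valve is inoperative, Bypass line faulted, Flow sensor malfunctions, Isolation valve degraded, Main surge tank fails, Relief valve faulted}; {#1 check valve is inoperative, A heat exchanger offline, Coolant pump is out, Isolation valve degraded, Main surge tank fails, Relief valve faulted}; {#1 check valve is inoperative, A heat exchanger offline, Bypass line faulted, Isolation valve degraded, Main surge tank fails, Relief valve faulted}.

6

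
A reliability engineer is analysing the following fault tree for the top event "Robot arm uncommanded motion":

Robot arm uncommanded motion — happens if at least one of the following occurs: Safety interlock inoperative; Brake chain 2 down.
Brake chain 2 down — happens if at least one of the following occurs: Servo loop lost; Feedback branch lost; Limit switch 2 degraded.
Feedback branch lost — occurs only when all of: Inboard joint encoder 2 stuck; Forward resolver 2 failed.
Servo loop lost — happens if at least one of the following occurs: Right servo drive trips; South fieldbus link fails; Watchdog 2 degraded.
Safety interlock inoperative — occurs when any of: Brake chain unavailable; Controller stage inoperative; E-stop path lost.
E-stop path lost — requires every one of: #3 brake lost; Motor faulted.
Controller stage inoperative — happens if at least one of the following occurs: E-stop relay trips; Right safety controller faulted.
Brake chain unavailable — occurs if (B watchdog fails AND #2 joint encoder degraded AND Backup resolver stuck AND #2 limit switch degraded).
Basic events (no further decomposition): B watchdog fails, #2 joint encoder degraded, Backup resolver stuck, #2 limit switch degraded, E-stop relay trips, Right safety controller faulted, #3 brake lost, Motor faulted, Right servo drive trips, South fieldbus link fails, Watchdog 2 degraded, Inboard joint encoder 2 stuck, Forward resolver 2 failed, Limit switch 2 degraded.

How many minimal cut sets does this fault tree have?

9

Brake chain unavailable [AND]: one cut set from each child combined → 1 × 1 × 1 × 1 = 1 cut set(s).
Controller stage inoperative [OR]: union of children's cut sets → 2 cut set(s).
E-stop path lost [AND]: one cut set from each child combined → 1 × 1 = 1 cut set(s).
Safety interlock inoperative [OR]: union of children's cut sets → 4 cut set(s).
Servo loop lost [OR]: union of children's cut sets → 3 cut set(s).
Feedback branch lost [AND]: one cut set from each child combined → 1 × 1 = 1 cut set(s).
Brake chain 2 down [OR]: union of children's cut sets → 5 cut set(s).
Robot arm uncommanded motion [OR]: union of children's cut sets → 9 cut set(s).
Minimal cut sets: {#2 joint encoder degraded, #2 limit switch degraded, B watchdog fails, Backup resolver stuck}; {E-stop relay trips}; {Right safety controller faulted}; {#3 brake lost, Motor faulted}; {Right servo drive trips}; {South fieldbus link fails}; {Watchdog 2 degraded}; {Forward resolver 2 failed, Inboard joint encoder 2 stuck}; {Limit switch 2 degraded}.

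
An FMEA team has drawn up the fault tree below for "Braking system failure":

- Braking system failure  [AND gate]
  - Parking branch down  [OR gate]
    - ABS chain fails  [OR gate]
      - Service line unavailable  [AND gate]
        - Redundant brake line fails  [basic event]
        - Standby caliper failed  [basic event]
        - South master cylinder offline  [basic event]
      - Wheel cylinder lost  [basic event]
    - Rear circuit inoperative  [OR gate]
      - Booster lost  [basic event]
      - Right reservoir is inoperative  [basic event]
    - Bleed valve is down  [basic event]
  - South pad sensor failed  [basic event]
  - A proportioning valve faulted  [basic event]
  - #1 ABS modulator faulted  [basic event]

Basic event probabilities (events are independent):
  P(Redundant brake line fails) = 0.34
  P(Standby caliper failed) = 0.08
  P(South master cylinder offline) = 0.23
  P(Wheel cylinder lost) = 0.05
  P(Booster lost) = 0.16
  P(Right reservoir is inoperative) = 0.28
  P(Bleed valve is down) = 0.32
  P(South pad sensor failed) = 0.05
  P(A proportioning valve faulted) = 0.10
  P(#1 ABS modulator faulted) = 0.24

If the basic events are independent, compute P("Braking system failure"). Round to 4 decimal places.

0.0007

P(Service line unavailable) [AND] = 0.34 × 0.08 × 0.23 = 0.006256
P(ABS chain fails) [OR] = 1 − (1−0.006256) × (1−0.05) = 0.055943
P(Rear circuit inoperative) [OR] = 1 − (1−0.16) × (1−0.28) = 0.395200
P(Parking branch down) [OR] = 1 − (1−0.055943) × (1−0.395200) × (1−0.32) = 0.611743
P(Braking system failure) [AND] = 0.611743 × 0.05 × 0.10 × 0.24 = 0.000734
Rounded to 4 decimal places: P(Braking system failure) ≈ 0.0007.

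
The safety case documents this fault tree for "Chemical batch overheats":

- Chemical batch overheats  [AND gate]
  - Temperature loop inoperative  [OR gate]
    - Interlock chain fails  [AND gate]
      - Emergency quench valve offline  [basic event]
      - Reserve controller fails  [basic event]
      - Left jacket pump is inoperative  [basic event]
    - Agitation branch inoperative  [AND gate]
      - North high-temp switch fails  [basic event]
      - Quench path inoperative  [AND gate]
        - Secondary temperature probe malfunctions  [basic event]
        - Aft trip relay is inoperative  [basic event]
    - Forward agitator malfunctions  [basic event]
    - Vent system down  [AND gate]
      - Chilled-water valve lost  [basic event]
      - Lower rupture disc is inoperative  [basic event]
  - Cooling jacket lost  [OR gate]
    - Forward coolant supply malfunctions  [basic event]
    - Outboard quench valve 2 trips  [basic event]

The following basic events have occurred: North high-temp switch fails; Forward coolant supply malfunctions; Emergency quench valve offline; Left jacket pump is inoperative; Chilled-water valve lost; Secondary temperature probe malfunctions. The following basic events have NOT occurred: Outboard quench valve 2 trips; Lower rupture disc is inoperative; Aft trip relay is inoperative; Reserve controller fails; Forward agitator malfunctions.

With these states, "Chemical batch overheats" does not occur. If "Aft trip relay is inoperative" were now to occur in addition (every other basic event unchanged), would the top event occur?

Yes

Counterfactual: set "Aft trip relay is inoperative" to occurred.
Interlock chain fails [AND]: Emergency quench valve offline=occurs, Reserve controller fails=not, Left jacket pump is inoperative=occurs → not all inputs occur → does not occur.
Quench path inoperative [AND]: Secondary temperature probe malfunctions=occurs, Aft trip relay is inoperative=occurs → all inputs occur → occurs.
Agitation branch inoperative [AND]: North high-temp switch fails=occurs, Quench path inoperative=occurs → all inputs occur → occurs.
Vent system down [AND]: Chilled-water valve lost=occurs, Lower rupture disc is inoperative=not → not all inputs occur → does not occur.
Temperature loop inoperative [OR]: Interlock chain fails=not, Agitation branch inoperative=occurs, Forward agitator malfunctions=not, Vent system down=not → at least one input occurs → occurs.
Cooling jacket lost [OR]: Forward coolant supply malfunctions=occurs, Outboard quench valve 2 trips=not → at least one input occurs → occurs.
Chemical batch overheats [AND]: Temperature loop inoperative=occurs, Cooling jacket lost=occurs → all inputs occur → occurs.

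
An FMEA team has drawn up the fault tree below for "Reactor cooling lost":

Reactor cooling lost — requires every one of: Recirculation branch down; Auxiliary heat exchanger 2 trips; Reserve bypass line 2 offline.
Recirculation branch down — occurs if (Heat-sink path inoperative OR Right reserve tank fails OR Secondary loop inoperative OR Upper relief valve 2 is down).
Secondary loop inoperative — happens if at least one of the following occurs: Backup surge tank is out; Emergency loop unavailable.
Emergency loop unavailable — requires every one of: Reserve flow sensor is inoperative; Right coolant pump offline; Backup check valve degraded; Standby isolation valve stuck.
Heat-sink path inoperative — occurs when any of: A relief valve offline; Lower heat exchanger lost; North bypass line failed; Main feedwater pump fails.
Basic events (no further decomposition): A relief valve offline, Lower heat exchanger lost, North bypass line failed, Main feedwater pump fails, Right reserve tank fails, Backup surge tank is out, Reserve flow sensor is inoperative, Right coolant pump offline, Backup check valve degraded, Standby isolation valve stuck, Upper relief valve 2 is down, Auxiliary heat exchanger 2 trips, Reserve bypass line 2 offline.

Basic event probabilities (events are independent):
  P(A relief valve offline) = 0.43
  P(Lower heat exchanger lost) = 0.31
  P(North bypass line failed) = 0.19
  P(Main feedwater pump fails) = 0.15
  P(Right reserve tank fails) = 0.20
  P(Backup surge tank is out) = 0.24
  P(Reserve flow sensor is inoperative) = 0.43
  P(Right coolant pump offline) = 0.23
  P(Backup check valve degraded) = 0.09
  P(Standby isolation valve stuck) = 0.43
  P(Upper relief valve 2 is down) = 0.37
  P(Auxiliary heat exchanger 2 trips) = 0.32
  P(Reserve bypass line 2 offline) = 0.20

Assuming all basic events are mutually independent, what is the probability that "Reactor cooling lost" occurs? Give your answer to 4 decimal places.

0.0574

P(Heat-sink path inoperative) [OR] = 1 − (1−0.43) × (1−0.31) × (1−0.19) × (1−0.15) = 0.729213
P(Emergency loop unavailable) [AND] = 0.43 × 0.23 × 0.09 × 0.43 = 0.003827
P(Secondary loop inoperative) [OR] = 1 − (1−0.24) × (1−0.003827) = 0.242909
P(Recirculation branch down) [OR] = 1 − (1−0.729213) × (1−0.20) × (1−0.242909) × (1−0.37) = 0.896675
P(Reactor cooling lost) [AND] = 0.896675 × 0.32 × 0.20 = 0.057387
Rounded to 4 decimal places: P(Reactor cooling lost) ≈ 0.0574.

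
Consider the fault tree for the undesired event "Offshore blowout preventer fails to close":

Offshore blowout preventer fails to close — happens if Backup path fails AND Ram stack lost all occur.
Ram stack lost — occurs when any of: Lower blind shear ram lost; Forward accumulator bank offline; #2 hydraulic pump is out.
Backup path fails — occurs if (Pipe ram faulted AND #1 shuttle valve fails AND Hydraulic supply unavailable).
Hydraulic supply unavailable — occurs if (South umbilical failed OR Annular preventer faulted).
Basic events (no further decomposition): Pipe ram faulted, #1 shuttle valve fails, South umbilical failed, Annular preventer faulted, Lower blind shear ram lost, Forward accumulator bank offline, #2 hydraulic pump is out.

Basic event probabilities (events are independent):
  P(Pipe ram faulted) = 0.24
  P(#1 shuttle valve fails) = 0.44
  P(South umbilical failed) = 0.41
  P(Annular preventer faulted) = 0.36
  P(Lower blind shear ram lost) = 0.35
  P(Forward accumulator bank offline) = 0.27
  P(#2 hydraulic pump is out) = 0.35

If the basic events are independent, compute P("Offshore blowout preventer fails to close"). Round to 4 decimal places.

P(Hydraulic supply unavailable) [OR] = 1 − (1−0.41) × (1−0.36) = 0.622400
P(Backup path fails) [AND] = 0.24 × 0.44 × 0.622400 = 0.065725
P(Ram stack lost) [OR] = 1 − (1−0.35) × (1−0.27) × (1−0.35) = 0.691575
P(Offshore blowout preventer fails to close) [AND] = 0.065725 × 0.691575 = 0.045454
Rounded to 4 decimal places: P(Offshore blowout preventer fails to close) ≈ 0.0455.

0.0455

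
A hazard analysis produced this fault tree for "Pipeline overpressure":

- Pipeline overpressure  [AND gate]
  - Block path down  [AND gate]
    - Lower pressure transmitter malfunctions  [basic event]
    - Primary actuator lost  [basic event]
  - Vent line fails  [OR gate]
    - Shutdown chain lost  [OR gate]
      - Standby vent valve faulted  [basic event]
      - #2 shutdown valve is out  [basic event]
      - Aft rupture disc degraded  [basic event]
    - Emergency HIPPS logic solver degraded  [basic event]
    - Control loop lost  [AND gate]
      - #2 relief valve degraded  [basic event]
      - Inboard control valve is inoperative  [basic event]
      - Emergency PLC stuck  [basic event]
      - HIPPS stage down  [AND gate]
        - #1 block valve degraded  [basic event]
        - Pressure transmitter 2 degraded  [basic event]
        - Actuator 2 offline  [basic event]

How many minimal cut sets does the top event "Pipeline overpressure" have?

5

Block path down [AND]: one cut set from each child combined → 1 × 1 = 1 cut set(s).
Shutdown chain lost [OR]: union of children's cut sets → 3 cut set(s).
HIPPS stage down [AND]: one cut set from each child combined → 1 × 1 × 1 = 1 cut set(s).
Control loop lost [AND]: one cut set from each child combined → 1 × 1 × 1 × 1 = 1 cut set(s).
Vent line fails [OR]: union of children's cut sets → 5 cut set(s).
Pipeline overpressure [AND]: one cut set from each child combined → 1 × 5 = 5 cut set(s).
Minimal cut sets: {Lower pressure transmitter malfunctions, Primary actuator lost, Standby vent valve faulted}; {#2 shutdown valve is out, Lower pressure transmitter malfunctions, Primary actuator lost}; {Aft rupture disc degraded, Lower pressure transmitter malfunctions, Primary actuator lost}; {Emergency HIPPS logic solver degraded, Lower pressure transmitter malfunctions, Primary actuator lost}; {#1 block valve degraded, #2 relief valve degraded, Actuator 2 offline, Emergency PLC stuck, Inboard control valve is inoperative, Lower pressure transmitter malfunctions, Pressure transmitter 2 degraded, Primary actuator lost}.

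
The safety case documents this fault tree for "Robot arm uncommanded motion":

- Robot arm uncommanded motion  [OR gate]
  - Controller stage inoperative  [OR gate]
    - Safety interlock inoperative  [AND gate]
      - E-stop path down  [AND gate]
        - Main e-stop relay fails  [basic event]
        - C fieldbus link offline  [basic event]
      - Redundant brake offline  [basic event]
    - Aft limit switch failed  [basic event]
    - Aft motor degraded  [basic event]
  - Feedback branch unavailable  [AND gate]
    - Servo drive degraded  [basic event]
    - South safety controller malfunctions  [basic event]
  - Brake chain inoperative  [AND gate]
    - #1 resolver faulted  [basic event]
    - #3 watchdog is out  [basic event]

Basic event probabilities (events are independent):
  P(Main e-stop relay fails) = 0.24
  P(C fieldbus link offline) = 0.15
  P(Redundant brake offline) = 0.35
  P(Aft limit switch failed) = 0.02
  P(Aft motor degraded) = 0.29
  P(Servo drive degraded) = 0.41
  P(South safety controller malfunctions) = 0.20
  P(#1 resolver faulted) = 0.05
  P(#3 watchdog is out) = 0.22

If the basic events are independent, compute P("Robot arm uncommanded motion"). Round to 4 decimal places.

0.3762

P(E-stop path down) [AND] = 0.24 × 0.15 = 0.036000
P(Safety interlock inoperative) [AND] = 0.036000 × 0.35 = 0.012600
P(Controller stage inoperative) [OR] = 1 − (1−0.012600) × (1−0.02) × (1−0.29) = 0.312967
P(Feedback branch unavailable) [AND] = 0.41 × 0.20 = 0.082000
P(Brake chain inoperative) [AND] = 0.05 × 0.22 = 0.011000
P(Robot arm uncommanded motion) [OR] = 1 − (1−0.312967) × (1−0.082000) × (1−0.011000) = 0.376241
Rounded to 4 decimal places: P(Robot arm uncommanded motion) ≈ 0.3762.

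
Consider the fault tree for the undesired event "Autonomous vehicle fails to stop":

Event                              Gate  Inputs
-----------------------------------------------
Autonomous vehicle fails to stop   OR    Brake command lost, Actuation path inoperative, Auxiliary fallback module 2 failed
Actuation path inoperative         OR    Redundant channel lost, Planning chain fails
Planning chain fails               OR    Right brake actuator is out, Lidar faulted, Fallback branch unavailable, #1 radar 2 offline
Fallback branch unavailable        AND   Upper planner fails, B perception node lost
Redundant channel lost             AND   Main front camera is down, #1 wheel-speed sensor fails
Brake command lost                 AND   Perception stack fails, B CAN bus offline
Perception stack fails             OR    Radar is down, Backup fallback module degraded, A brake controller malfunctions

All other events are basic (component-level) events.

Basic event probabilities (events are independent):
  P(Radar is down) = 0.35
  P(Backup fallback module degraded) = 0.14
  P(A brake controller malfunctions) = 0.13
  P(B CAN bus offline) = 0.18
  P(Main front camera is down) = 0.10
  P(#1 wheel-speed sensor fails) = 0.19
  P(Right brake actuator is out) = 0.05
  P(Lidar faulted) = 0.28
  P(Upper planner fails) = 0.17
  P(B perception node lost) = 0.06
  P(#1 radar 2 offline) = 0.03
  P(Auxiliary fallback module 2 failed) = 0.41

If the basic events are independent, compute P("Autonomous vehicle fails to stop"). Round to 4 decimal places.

P(Perception stack fails) [OR] = 1 − (1−0.35) × (1−0.14) × (1−0.13) = 0.513670
P(Brake command lost) [AND] = 0.513670 × 0.18 = 0.092461
P(Redundant channel lost) [AND] = 0.10 × 0.19 = 0.019000
P(Fallback branch unavailable) [AND] = 0.17 × 0.06 = 0.010200
P(Planning chain fails) [OR] = 1 − (1−0.05) × (1−0.28) × (1−0.010200) × (1−0.03) = 0.343287
P(Actuation path inoperative) [OR] = 1 − (1−0.019000) × (1−0.343287) = 0.355765
P(Autonomous vehicle fails to stop) [OR] = 1 − (1−0.092461) × (1−0.355765) × (1−0.41) = 0.655046
Rounded to 4 decimal places: P(Autonomous vehicle fails to stop) ≈ 0.6550.

0.6550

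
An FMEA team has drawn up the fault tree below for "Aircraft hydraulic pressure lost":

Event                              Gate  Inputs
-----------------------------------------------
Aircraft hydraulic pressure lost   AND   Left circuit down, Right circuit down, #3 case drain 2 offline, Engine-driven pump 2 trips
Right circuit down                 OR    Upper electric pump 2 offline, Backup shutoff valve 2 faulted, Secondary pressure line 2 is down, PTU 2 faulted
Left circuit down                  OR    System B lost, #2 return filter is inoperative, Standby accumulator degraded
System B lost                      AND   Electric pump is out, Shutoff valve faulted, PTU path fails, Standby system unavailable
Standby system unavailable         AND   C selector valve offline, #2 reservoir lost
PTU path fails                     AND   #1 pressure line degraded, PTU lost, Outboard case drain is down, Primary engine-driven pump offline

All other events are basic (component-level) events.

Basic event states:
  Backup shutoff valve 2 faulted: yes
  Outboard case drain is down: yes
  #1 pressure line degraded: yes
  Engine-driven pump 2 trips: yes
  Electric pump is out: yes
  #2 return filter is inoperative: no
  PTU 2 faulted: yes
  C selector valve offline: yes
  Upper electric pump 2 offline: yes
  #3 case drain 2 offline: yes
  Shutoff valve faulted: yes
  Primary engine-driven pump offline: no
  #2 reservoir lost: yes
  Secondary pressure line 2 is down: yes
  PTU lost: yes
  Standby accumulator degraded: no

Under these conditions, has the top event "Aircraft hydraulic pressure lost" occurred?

PTU path fails [AND]: #1 pressure line degraded=occurs, PTU lost=occurs, Outboard case drain is down=occurs, Primary engine-driven pump offline=not → not all inputs occur → does not occur.
Standby system unavailable [AND]: C selector valve offline=occurs, #2 reservoir lost=occurs → all inputs occur → occurs.
System B lost [AND]: Electric pump is out=occurs, Shutoff valve faulted=occurs, PTU path fails=not, Standby system unavailable=occurs → not all inputs occur → does not occur.
Left circuit down [OR]: System B lost=not, #2 return filter is inoperative=not, Standby accumulator degraded=not → no input occurs → does not occur.
Right circuit down [OR]: Upper electric pump 2 offline=occurs, Backup shutoff valve 2 faulted=occurs, Secondary pressure line 2 is down=occurs, PTU 2 faulted=occurs → at least one input occurs → occurs.
Aircraft hydraulic pressure lost [AND]: Left circuit down=not, Right circuit down=occurs, #3 case drain 2 offline=occurs, Engine-driven pump 2 trips=occurs → not all inputs occur → does not occur.

No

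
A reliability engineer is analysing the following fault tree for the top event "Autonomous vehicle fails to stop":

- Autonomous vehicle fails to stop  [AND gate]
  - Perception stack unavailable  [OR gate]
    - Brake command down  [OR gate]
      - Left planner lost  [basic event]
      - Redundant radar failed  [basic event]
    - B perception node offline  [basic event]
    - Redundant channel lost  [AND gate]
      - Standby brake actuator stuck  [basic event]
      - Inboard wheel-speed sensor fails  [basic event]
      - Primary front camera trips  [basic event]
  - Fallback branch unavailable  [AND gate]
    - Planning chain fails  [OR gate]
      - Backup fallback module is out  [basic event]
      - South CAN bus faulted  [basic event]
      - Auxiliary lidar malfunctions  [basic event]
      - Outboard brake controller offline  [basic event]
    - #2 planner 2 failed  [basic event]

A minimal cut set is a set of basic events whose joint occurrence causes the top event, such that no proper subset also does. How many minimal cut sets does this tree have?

Brake command down [OR]: union of children's cut sets → 2 cut set(s).
Redundant channel lost [AND]: one cut set from each child combined → 1 × 1 × 1 = 1 cut set(s).
Perception stack unavailable [OR]: union of children's cut sets → 4 cut set(s).
Planning chain fails [OR]: union of children's cut sets → 4 cut set(s).
Fallback branch unavailable [AND]: one cut set from each child combined → 4 × 1 = 4 cut set(s).
Autonomous vehicle fails to stop [AND]: one cut set from each child combined → 4 × 4 = 16 cut set(s).

16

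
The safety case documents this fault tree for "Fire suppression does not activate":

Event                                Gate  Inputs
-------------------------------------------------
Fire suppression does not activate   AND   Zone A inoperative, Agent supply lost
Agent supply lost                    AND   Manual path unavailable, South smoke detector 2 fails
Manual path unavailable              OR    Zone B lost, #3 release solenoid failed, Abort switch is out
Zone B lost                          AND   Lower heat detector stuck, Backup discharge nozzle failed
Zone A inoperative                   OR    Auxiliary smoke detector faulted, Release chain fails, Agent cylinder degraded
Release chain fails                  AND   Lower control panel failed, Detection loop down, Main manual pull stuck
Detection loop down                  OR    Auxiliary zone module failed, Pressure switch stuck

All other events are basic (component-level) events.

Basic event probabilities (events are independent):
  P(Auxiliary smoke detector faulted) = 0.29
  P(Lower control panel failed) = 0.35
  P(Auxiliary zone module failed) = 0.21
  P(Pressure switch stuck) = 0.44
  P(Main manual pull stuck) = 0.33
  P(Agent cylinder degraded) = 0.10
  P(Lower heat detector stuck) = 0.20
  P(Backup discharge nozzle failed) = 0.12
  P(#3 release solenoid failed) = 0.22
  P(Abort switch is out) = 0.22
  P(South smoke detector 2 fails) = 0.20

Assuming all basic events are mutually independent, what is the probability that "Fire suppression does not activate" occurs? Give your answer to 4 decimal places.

P(Detection loop down) [OR] = 1 − (1−0.21) × (1−0.44) = 0.557600
P(Release chain fails) [AND] = 0.35 × 0.557600 × 0.33 = 0.064403
P(Zone A inoperative) [OR] = 1 − (1−0.29) × (1−0.064403) × (1−0.10) = 0.402154
P(Zone B lost) [AND] = 0.20 × 0.12 = 0.024000
P(Manual path unavailable) [OR] = 1 − (1−0.024000) × (1−0.22) × (1−0.22) = 0.406202
P(Agent supply lost) [AND] = 0.406202 × 0.20 = 0.081240
P(Fire suppression does not activate) [AND] = 0.402154 × 0.081240 = 0.032671
Rounded to 4 decimal places: P(Fire suppression does not activate) ≈ 0.0327.

0.0327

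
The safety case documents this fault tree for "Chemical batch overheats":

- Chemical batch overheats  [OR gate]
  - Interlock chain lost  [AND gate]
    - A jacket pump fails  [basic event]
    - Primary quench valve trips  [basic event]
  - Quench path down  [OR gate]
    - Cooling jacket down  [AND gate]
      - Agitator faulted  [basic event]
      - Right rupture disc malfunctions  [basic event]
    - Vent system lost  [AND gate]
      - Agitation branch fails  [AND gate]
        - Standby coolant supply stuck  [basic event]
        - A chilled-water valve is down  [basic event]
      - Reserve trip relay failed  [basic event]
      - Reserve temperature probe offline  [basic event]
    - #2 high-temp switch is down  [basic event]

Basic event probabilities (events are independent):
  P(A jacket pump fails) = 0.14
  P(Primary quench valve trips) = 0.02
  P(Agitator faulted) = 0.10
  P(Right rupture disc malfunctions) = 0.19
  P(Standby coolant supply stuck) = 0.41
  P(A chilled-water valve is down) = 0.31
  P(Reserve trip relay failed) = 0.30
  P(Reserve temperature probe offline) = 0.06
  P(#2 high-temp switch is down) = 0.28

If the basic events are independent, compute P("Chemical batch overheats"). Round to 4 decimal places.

0.2973

P(Interlock chain lost) [AND] = 0.14 × 0.02 = 0.002800
P(Cooling jacket down) [AND] = 0.10 × 0.19 = 0.019000
P(Agitation branch fails) [AND] = 0.41 × 0.31 = 0.127100
P(Vent system lost) [AND] = 0.127100 × 0.30 × 0.06 = 0.002288
P(Quench path down) [OR] = 1 − (1−0.019000) × (1−0.002288) × (1−0.28) = 0.295296
P(Chemical batch overheats) [OR] = 1 − (1−0.002800) × (1−0.295296) = 0.297269
Rounded to 4 decimal places: P(Chemical batch overheats) ≈ 0.2973.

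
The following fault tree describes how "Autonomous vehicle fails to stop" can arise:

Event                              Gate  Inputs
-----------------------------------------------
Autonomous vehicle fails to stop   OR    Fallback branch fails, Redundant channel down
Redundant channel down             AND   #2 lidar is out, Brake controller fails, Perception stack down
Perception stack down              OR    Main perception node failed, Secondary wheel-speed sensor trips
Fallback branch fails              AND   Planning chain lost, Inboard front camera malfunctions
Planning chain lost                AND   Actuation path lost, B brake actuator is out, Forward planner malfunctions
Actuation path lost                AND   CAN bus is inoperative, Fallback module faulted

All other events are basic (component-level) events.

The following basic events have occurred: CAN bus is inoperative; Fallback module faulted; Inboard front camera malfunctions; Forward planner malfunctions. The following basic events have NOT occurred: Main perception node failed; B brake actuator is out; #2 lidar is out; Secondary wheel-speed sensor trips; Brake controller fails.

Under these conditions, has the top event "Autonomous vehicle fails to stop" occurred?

Actuation path lost [AND]: CAN bus is inoperative=occurs, Fallback module faulted=occurs → all inputs occur → occurs.
Planning chain lost [AND]: Actuation path lost=occurs, B brake actuator is out=not, Forward planner malfunctions=occurs → not all inputs occur → does not occur.
Fallback branch fails [AND]: Planning chain lost=not, Inboard front camera malfunctions=occurs → not all inputs occur → does not occur.
Perception stack down [OR]: Main perception node failed=not, Secondary wheel-speed sensor trips=not → no input occurs → does not occur.
Redundant channel down [AND]: #2 lidar is out=not, Brake controller fails=not, Perception stack down=not → not all inputs occur → does not occur.
Autonomous vehicle fails to stop [OR]: Fallback branch fails=not, Redundant channel down=not → no input occurs → does not occur.

No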